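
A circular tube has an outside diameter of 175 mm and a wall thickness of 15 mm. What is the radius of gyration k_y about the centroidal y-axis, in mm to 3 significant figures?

Decompose the section into non-overlapping parts with the origin at the bottom-left of its bounding rectangle.
Outer circle: ⌀175, A = 24 053 mm², x = 87.5 mm, Ī = 46 038 598 mm⁴.
Bore (subtracted): ⌀145, A = 16 513 mm², x = 87.5 mm, Ī = 21 699 109 mm⁴.
By symmetry the centroid is at mid-width, x̄ = 87.5 mm.
All pieces are centred on the centroidal y-axis, so I = ΣĪ (holes subtracted) = 24 339 489 mm⁴.
Radius of gyration: k = √(I/A) = √(24 339 489 / 7539.8) = 56.817 mm.

k_y ≈ 56.8 mm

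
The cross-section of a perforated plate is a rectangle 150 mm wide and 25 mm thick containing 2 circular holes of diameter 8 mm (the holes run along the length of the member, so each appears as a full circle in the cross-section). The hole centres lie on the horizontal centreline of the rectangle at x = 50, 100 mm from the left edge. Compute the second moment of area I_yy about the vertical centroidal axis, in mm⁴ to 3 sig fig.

Split into non-overlapping primitives; take the origin at the lower-left of the bounding box.
Plate: 150 × 25, A = 3 750 mm², x = 75 mm, Ī = 7 031 250 mm⁴.
Hole 1 (subtracted): ⌀8, A = 50.265 mm², x = 50 mm, Ī = 201.06 mm⁴.
Hole 2 (subtracted): ⌀8, A = 50.265 mm², x = 100 mm, Ī = 201.06 mm⁴.
By symmetry the centroid is at mid-width, x̄ = 75 mm.
Transfer each piece to the vertical centroidal axis using Ī + A·d² with d = x − 75:
  plate: d = 0 mm → contributes +7 031 250 mm⁴
  hole 1: d = -25 mm → contributes −31 617 mm⁴
  hole 2: d = 25 mm → contributes −31 617 mm⁴
Total I = 6 968 016 mm⁴.

I_yy ≈ 6.97 × 10⁶ mm⁴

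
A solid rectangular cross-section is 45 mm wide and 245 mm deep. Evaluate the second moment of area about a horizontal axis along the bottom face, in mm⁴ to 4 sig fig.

I_base ≈ 2.206 × 10⁸ mm⁴

The section: 45 × 245, A = 11 025 mm², y = 122.5 mm, Ī = 55 147 969 mm⁴.
Transfer it to a horizontal axis along the bottom face using Ī + A·d² with d = y − 0:
  the section: d = 122.5 mm → contributes +220 591 875 mm⁴
Total I = 220 591 875 mm⁴.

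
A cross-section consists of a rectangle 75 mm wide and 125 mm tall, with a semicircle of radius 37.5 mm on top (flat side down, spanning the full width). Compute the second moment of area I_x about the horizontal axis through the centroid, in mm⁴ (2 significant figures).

I_x ≈ 2.3 × 10⁷ mm⁴

Treat the section as a set of non-overlapping primitives; coordinates are from the bounding-box lower-left.
Rectangular body: 75 × 125, A = 9 375 mm², y = 62.5 mm, Ī = 12 207 031 mm⁴.
Semicircular cap: semicircle r = 37.5, A = 2 209 mm², y = 140.9 mm, Ī = 217 049 mm⁴.
Centroid: ȳ = ΣA·y / ΣA = 77.45 mm.
Transfer each piece to the horizontal axis through the centroid using Ī + A·d² with d = y − 77.45:
  rectangular body: d = -14.95 mm → contributes +14 303 208 mm⁴
  semicircular cap: d = 63.46 mm → contributes +9 113 498 mm⁴
Total I = 23 416 706 mm⁴.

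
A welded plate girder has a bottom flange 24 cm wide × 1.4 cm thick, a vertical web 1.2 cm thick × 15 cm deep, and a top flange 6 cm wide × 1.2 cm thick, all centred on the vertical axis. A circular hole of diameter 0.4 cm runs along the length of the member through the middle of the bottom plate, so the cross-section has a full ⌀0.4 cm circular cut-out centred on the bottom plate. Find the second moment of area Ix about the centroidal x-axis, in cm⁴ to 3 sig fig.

Ix ≈ 2270 cm⁴

Treat the section as a set of non-overlapping primitives; coordinates are from the bounding-box lower-left.
Bottom plate: 24 × 1.4, A = 33.6 cm², y = 0.7 cm, Ī = 5.488 cm⁴.
Web plate: 1.2 × 15, A = 18 cm², y = 8.9 cm, Ī = 337.5 cm⁴.
Top plate: 6 × 1.2, A = 7.2 cm², y = 17 cm, Ī = 0.864 cm⁴.
Hole (subtracted): ⌀0.4, A = 0.12566 cm², y = 0.7 cm, Ī = 0.0012566 cm⁴.
Centroid: ȳ = ΣA·y / ΣA = 5.2158 cm.
Transfer each piece to the centroidal x-axis using Ī + A·d² with d = y − 5.2158:
  bottom plate: d = -4.5158 cm → contributes +690.67 cm⁴
  web plate: d = 3.6842 cm → contributes +581.82 cm⁴
  top plate: d = 11.784 cm → contributes +1000.7 cm⁴
  hole: d = -4.5158 cm → contributes −2.5638 cm⁴
Total I = 2270.6 cm⁴.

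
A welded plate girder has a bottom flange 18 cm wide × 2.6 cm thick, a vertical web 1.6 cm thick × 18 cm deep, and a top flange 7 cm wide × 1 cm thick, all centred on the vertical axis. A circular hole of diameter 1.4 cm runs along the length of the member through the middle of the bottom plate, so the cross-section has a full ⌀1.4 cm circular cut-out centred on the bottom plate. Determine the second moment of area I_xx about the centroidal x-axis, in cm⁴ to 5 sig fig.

I_xx ≈ 4267.1 cm⁴

Treat the section as a set of non-overlapping primitives; coordinates are from the bounding-box lower-left.
Bottom plate: 18 × 2.6, A = 46.8 cm², y = 1.3 cm, Ī = 26.364 cm⁴.
Web plate: 1.6 × 18, A = 28.8 cm², y = 11.6 cm, Ī = 777.6 cm⁴.
Top plate: 7 × 1, A = 7 cm², y = 21.1 cm, Ī = 0.5833333 cm⁴.
Hole (subtracted): ⌀1.4, A = 1.53938 cm², y = 1.3 cm, Ī = 0.1885741 cm⁴.
Centroid: ȳ = ΣA·y / ΣA = 6.669315 cm.
Transfer each piece to the centroidal x-axis using Ī + A·d² with d = y − 6.669315:
  bottom plate: d = -5.369315 cm → contributes +1375.587 cm⁴
  web plate: d = 4.930685 cm → contributes +1477.776 cm⁴
  top plate: d = 14.43069 cm → contributes +1458.296 cm⁴
  hole: d = -5.369315 cm → contributes −44.56821 cm⁴
Total I = 4267.09 cm⁴.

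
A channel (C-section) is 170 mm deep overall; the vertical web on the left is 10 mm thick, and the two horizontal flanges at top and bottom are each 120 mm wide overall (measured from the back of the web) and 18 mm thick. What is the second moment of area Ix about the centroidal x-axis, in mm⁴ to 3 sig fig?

Decompose the section into non-overlapping parts with the origin at the bottom-left of its bounding rectangle.
Web: 10 × 170, A = 1 700 mm², y = 85 mm, Ī = 4 094 167 mm⁴.
Top flange (beyond web): 110 × 18, A = 1 980 mm², y = 161 mm, Ī = 53 460 mm⁴.
Bottom flange (beyond web): 110 × 18, A = 1 980 mm², y = 9 mm, Ī = 53 460 mm⁴.
By symmetry the centroid is at mid-height, ȳ = 85 mm.
Transfer each piece to the centroidal x-axis using Ī + A·d² with d = y − 85:
  web: d = 0 mm → contributes +4 094 167 mm⁴
  top flange (beyond web): d = 76 mm → contributes +11 489 940 mm⁴
  bottom flange (beyond web): d = -76 mm → contributes +11 489 940 mm⁴
Total I = 27 074 047 mm⁴.

Ix ≈ 2.71 × 10⁷ mm⁴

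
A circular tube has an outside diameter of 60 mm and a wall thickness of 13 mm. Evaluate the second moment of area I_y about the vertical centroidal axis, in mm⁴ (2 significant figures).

Break the section into simple shapes (no overlaps), measuring from the bottom-left corner of the bounding box.
Outer circle: ⌀60, A = 2 827 mm², x = 30 mm, Ī = 636 173 mm⁴.
Bore (subtracted): ⌀34, A = 907.9 mm², x = 30 mm, Ī = 65 597 mm⁴.
By symmetry the centroid is at mid-width, x̄ = 30 mm.
All pieces are centred on the vertical centroidal axis, so I = ΣĪ (holes subtracted) = 570 575 mm⁴.

I_y ≈ 5.7 × 10⁵ mm⁴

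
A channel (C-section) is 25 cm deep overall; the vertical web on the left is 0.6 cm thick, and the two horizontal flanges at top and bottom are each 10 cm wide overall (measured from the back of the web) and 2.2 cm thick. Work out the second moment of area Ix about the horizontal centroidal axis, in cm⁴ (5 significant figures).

Break the section into simple shapes (no overlaps), measuring from the bottom-left corner of the bounding box.
Web: 0.6 × 25, A = 15 cm², y = 12.5 cm, Ī = 781.25 cm⁴.
Top flange (beyond web): 9.4 × 2.2, A = 20.68 cm², y = 23.9 cm, Ī = 8.340933 cm⁴.
Bottom flange (beyond web): 9.4 × 2.2, A = 20.68 cm², y = 1.1 cm, Ī = 8.340933 cm⁴.
By symmetry the centroid is at mid-height, ȳ = 12.5 cm.
Transfer each piece to the horizontal centroidal axis using Ī + A·d² with d = y − 12.5:
  web: d = 0 cm → contributes +781.25 cm⁴
  top flange (beyond web): d = 11.4 cm → contributes +2695.914 cm⁴
  bottom flange (beyond web): d = -11.4 cm → contributes +2695.914 cm⁴
Total I = 6173.077 cm⁴.

Ix ≈ 6173.1 cm⁴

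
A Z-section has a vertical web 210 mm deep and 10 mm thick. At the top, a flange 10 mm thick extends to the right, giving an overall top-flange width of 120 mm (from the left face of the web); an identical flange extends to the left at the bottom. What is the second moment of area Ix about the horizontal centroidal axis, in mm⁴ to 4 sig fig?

Ix ≈ 2.974 × 10⁷ mm⁴

Treat the section as a set of non-overlapping primitives; coordinates are from the bounding-box lower-left.
Web: 10 × 210, A = 2 100 mm², y = 105 mm, Ī = 7 717 500 mm⁴.
Top flange (beyond web): 110 × 10, A = 1 100 mm², y = 205 mm, Ī = 9166.67 mm⁴.
Bottom flange (beyond web): 110 × 10, A = 1 100 mm², y = 5 mm, Ī = 9166.67 mm⁴.
Centroid: ȳ = ΣA·y / ΣA = 105 mm.
Transfer each piece to the horizontal centroidal axis using Ī + A·d² with d = y − 105:
  web: d = 0 mm → contributes +7 717 500 mm⁴
  top flange (beyond web): d = 100 mm → contributes +11 009 167 mm⁴
  bottom flange (beyond web): d = -100 mm → contributes +11 009 167 mm⁴
Total I = 29 735 833 mm⁴.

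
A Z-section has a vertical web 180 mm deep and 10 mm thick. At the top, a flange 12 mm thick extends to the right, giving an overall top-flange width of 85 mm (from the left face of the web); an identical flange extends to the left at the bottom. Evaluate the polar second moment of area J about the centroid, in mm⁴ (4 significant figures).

J ≈ 2.169 × 10⁷ mm⁴

Split into non-overlapping primitives; take the origin at the lower-left of the bounding box.
Web: 10 × 180, A = 1 800 mm², y = 90 mm, Ī = 4 860 000 mm⁴.
Top flange (beyond web): 75 × 12, A = 900 mm², y = 174 mm, Ī = 10 800 mm⁴.
Bottom flange (beyond web): 75 × 12, A = 900 mm², y = 6 mm, Ī = 10 800 mm⁴.
Centroid: ȳ = ΣA·y / ΣA = 90 mm.
Transfer each piece to the centroidal x-axis using Ī + A·d² with d = y − 90:
  web: d = 0 mm → contributes +4 860 000 mm⁴
  top flange (beyond web): d = 84 mm → contributes +6 361 200 mm⁴
  bottom flange (beyond web): d = -84 mm → contributes +6 361 200 mm⁴
Total I = 17 582 400 mm⁴.
For the y-axis: x̄ = 80 mm.
Repeating about the centroidal y-axis gives I_y = 4 110 000 mm⁴.
Polar second moment: J = I_x + I_y = 21 692 400 mm⁴.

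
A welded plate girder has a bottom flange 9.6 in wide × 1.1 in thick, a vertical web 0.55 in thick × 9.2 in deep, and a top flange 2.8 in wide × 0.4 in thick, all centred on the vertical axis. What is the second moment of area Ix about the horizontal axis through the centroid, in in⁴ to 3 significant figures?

Ix ≈ 199 in⁴

Break the section into simple shapes (no overlaps), measuring from the bottom-left corner of the bounding box.
Bottom plate: 9.6 × 1.1, A = 10.56 in², y = 0.55 in, Ī = 1.0648 in⁴.
Web plate: 0.55 × 9.2, A = 5.06 in², y = 5.7 in, Ī = 35.69 in⁴.
Top plate: 2.8 × 0.4, A = 1.12 in², y = 10.5 in, Ī = 0.014933 in⁴.
Centroid: ȳ = ΣA·y / ΣA = 2.7724 in.
Transfer each piece to the horizontal axis through the centroid using Ī + A·d² with d = y − 2.7724:
  bottom plate: d = -2.2224 in → contributes +53.221 in⁴
  web plate: d = 2.9276 in → contributes +79.058 in⁴
  top plate: d = 7.7276 in → contributes +66.897 in⁴
Total I = 199.18 in⁴.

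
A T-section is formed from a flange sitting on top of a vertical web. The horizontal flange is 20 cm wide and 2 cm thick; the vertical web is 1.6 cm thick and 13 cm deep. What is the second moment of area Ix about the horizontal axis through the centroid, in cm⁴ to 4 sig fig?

Decompose the section into non-overlapping parts with the origin at the bottom-left of its bounding rectangle.
Flange: 20 × 2, A = 40 cm², y = 14 cm, Ī = 13.3333 cm⁴.
Web: 1.6 × 13, A = 20.8 cm², y = 6.5 cm, Ī = 292.933 cm⁴.
Centroid: ȳ = ΣA·y / ΣA = 11.4342 cm.
Transfer each piece to the horizontal axis through the centroid using Ī + A·d² with d = y − 11.4342:
  flange: d = 2.56579 cm → contributes +276.664 cm⁴
  web: d = -4.93421 cm → contributes +799.339 cm⁴
Total I = 1 076 cm⁴.

Ix ≈ 1076 cm⁴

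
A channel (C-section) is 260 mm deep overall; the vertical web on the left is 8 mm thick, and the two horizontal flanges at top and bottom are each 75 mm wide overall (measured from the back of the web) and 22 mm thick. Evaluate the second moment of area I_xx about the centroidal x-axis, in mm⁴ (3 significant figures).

I_xx ≈ 5.36 × 10⁷ mm⁴

Break the section into simple shapes (no overlaps), measuring from the bottom-left corner of the bounding box.
Web: 8 × 260, A = 2 080 mm², y = 130 mm, Ī = 11 717 333 mm⁴.
Top flange (beyond web): 67 × 22, A = 1 474 mm², y = 249 mm, Ī = 59 451 mm⁴.
Bottom flange (beyond web): 67 × 22, A = 1 474 mm², y = 11 mm, Ī = 59 451 mm⁴.
By symmetry the centroid is at mid-height, ȳ = 130 mm.
Transfer each piece to the centroidal x-axis using Ī + A·d² with d = y − 130:
  web: d = 0 mm → contributes +11 717 333 mm⁴
  top flange (beyond web): d = 119 mm → contributes +20 932 765 mm⁴
  bottom flange (beyond web): d = -119 mm → contributes +20 932 765 mm⁴
Total I = 53 582 864 mm⁴.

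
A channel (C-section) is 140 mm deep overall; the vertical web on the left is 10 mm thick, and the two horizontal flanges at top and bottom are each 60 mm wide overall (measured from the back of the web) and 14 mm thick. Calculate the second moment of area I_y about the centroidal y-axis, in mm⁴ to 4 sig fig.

I_y ≈ 9.333 × 10⁵ mm⁴

Split into non-overlapping primitives; take the origin at the lower-left of the bounding box.
Web: 10 × 140, A = 1 400 mm², x = 5 mm, Ī = 11666.7 mm⁴.
Top flange (beyond web): 50 × 14, A = 700 mm², x = 35 mm, Ī = 145 833 mm⁴.
Bottom flange (beyond web): 50 × 14, A = 700 mm², x = 35 mm, Ī = 145 833 mm⁴.
Centroid: x̄ = ΣA·x / ΣA = 20 mm.
Transfer each piece to the centroidal y-axis using Ī + A·d² with d = x − 20:
  web: d = -15 mm → contributes +326 667 mm⁴
  top flange (beyond web): d = 15 mm → contributes +303 333 mm⁴
  bottom flange (beyond web): d = 15 mm → contributes +303 333 mm⁴
Total I = 933 333 mm⁴.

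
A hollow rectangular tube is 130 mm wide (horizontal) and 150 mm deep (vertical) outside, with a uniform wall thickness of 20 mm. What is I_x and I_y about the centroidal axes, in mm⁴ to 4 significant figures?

I_x ≈ 2.658 × 10⁷ mm⁴, I_y ≈ 2.078 × 10⁷ mm⁴

Decompose the section into non-overlapping parts with the origin at the bottom-left of its bounding rectangle.
Outer rectangle: 130 × 150, A = 19 500 mm², y = 75 mm, Ī = 36 562 500 mm⁴.
Inner void (subtracted): 90 × 110, A = 9 900 mm², y = 75 mm, Ī = 9 982 500 mm⁴.
By symmetry the centroid is at mid-height, ȳ = 75 mm.
All pieces are centred on the centroidal x-axis, so I = ΣĪ (holes subtracted) = 26 580 000 mm⁴.
Repeating about the centroidal y-axis gives I_y = 20 780 000 mm⁴.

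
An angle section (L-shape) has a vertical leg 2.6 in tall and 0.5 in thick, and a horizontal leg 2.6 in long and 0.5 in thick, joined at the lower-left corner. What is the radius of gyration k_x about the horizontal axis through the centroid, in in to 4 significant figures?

Treat the section as a set of non-overlapping primitives; coordinates are from the bounding-box lower-left.
Vertical leg: 0.5 × 2.6, A = 1.3 in², y = 1.3 in, Ī = 0.732333 in⁴.
Horizontal leg (remainder): 2.1 × 0.5, A = 1.05 in², y = 0.25 in, Ī = 0.021875 in⁴.
Centroid: ȳ = ΣA·y / ΣA = 0.830851 in.
Transfer each piece to the horizontal axis through the centroid using Ī + A·d² with d = y − 0.830851:
  vertical leg: d = 0.469149 in → contributes +1.01846 in⁴
  horizontal leg (remainder): d = -0.580851 in → contributes +0.376132 in⁴
Total I = 1.3946 in⁴.
Radius of gyration: k = √(I/A) = √(1.3946 / 2.35) = 0.770354 in.

k_x ≈ 0.7704 in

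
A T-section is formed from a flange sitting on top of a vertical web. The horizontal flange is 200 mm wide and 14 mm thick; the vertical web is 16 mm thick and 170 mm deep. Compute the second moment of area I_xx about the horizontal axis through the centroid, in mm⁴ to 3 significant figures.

Treat the section as a set of non-overlapping primitives; coordinates are from the bounding-box lower-left.
Flange: 200 × 14, A = 2 800 mm², y = 177 mm, Ī = 45 733 mm⁴.
Web: 16 × 170, A = 2 720 mm², y = 85 mm, Ī = 6 550 667 mm⁴.
Centroid: ȳ = ΣA·y / ΣA = 131.67 mm.
Transfer each piece to the horizontal axis through the centroid using Ī + A·d² with d = y − 131.67:
  flange: d = 45.333 mm → contributes +5 800 044 mm⁴
  web: d = -46.667 mm → contributes +12 474 222 mm⁴
Total I = 18 274 267 mm⁴.

I_xx ≈ 1.83 × 10⁷ mm⁴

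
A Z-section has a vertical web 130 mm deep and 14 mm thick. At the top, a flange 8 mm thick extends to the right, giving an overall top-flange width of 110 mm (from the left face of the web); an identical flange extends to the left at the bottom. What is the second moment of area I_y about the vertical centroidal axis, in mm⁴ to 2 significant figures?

Break the section into simple shapes (no overlaps), measuring from the bottom-left corner of the bounding box.
Web: 14 × 130, A = 1 820 mm², x = 103 mm, Ī = 29 727 mm⁴.
Top flange (beyond web): 96 × 8, A = 768 mm², x = 158 mm, Ī = 589 824 mm⁴.
Bottom flange (beyond web): 96 × 8, A = 768 mm², x = 48 mm, Ī = 589 824 mm⁴.
Centroid: x̄ = ΣA·x / ΣA = 103 mm.
Transfer each piece to the vertical centroidal axis using Ī + A·d² with d = x − 103:
  web: d = 0 mm → contributes +29 727 mm⁴
  top flange (beyond web): d = 55 mm → contributes +2 913 024 mm⁴
  bottom flange (beyond web): d = -55 mm → contributes +2 913 024 mm⁴
Total I = 5 855 775 mm⁴.

I_y ≈ 5.9 × 10⁶ mm⁴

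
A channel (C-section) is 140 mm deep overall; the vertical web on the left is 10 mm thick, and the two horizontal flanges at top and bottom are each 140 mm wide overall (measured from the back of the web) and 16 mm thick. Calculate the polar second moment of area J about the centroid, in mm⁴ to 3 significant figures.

J ≈ 2.94 × 10⁷ mm⁴

Break the section into simple shapes (no overlaps), measuring from the bottom-left corner of the bounding box.
Web: 10 × 140, A = 1 400 mm², y = 70 mm, Ī = 2 286 667 mm⁴.
Top flange (beyond web): 130 × 16, A = 2 080 mm², y = 132 mm, Ī = 44 373 mm⁴.
Bottom flange (beyond web): 130 × 16, A = 2 080 mm², y = 8 mm, Ī = 44 373 mm⁴.
By symmetry the centroid is at mid-height, ȳ = 70 mm.
Transfer each piece to the centroidal x-axis using Ī + A·d² with d = y − 70:
  web: d = 0 mm → contributes +2 286 667 mm⁴
  top flange (beyond web): d = 62 mm → contributes +8 039 893 mm⁴
  bottom flange (beyond web): d = -62 mm → contributes +8 039 893 mm⁴
Total I = 18 366 453 mm⁴.
For the y-axis: x̄ = 57.374 mm.
Repeating about the centroidal y-axis gives I_y = 11 002 995 mm⁴.
Polar second moment: J = I_x + I_y = 29 369 449 mm⁴.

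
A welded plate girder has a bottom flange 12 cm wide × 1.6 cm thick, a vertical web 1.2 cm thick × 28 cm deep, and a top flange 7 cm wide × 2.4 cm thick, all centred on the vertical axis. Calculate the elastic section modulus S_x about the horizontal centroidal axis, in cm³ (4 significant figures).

S_x ≈ 611.6 cm³

Split into non-overlapping primitives; take the origin at the lower-left of the bounding box.
Bottom plate: 12 × 1.6, A = 19.2 cm², y = 0.8 cm, Ī = 4.096 cm⁴.
Web plate: 1.2 × 28, A = 33.6 cm², y = 15.6 cm, Ī = 2195.2 cm⁴.
Top plate: 7 × 2.4, A = 16.8 cm², y = 30.8 cm, Ī = 8.064 cm⁴.
Centroid: ȳ = ΣA·y / ΣA = 15.1862 cm.
Transfer each piece to the horizontal centroidal axis using Ī + A·d² with d = y − 15.1862:
  bottom plate: d = -14.3862 cm → contributes +3977.78 cm⁴
  web plate: d = 0.413793 cm → contributes +2200.95 cm⁴
  top plate: d = 15.6138 cm → contributes +4103.74 cm⁴
Total I = 10282.5 cm⁴.
Extreme fibre distance c = 16.8138 cm; S = I/c = 611.55 cm³.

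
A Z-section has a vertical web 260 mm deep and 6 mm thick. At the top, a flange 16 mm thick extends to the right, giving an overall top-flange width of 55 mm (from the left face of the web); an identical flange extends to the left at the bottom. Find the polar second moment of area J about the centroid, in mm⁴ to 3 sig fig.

Treat the section as a set of non-overlapping primitives; coordinates are from the bounding-box lower-left.
Web: 6 × 260, A = 1 560 mm², y = 130 mm, Ī = 8 788 000 mm⁴.
Top flange (beyond web): 49 × 16, A = 784 mm², y = 252 mm, Ī = 16 725 mm⁴.
Bottom flange (beyond web): 49 × 16, A = 784 mm², y = 8 mm, Ī = 16 725 mm⁴.
Centroid: ȳ = ΣA·y / ΣA = 130 mm.
Transfer each piece to the centroidal x-axis using Ī + A·d² with d = y − 130:
  web: d = 0 mm → contributes +8 788 000 mm⁴
  top flange (beyond web): d = 122 mm → contributes +11 685 781 mm⁴
  bottom flange (beyond web): d = -122 mm → contributes +11 685 781 mm⁴
Total I = 32 159 563 mm⁴.
For the y-axis: x̄ = 52 mm.
Repeating about the centroidal y-axis gives I_y = 1 504 211 mm⁴.
Polar second moment: J = I_x + I_y = 33 663 773 mm⁴.

J ≈ 3.37 × 10⁷ mm⁴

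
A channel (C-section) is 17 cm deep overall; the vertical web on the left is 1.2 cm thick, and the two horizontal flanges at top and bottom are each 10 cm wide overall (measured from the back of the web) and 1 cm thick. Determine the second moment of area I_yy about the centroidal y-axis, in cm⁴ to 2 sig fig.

I_yy ≈ 350 cm⁴

Split into non-overlapping primitives; take the origin at the lower-left of the bounding box.
Web: 1.2 × 17, A = 20.4 cm², x = 0.6 cm, Ī = 2.448 cm⁴.
Top flange (beyond web): 8.8 × 1, A = 8.8 cm², x = 5.6 cm, Ī = 56.79 cm⁴.
Bottom flange (beyond web): 8.8 × 1, A = 8.8 cm², x = 5.6 cm, Ī = 56.79 cm⁴.
Centroid: x̄ = ΣA·x / ΣA = 2.916 cm.
Transfer each piece to the centroidal y-axis using Ī + A·d² with d = x − 2.916:
  web: d = -2.316 cm → contributes +111.9 cm⁴
  top flange (beyond web): d = 2.684 cm → contributes +120.2 cm⁴
  bottom flange (beyond web): d = 2.684 cm → contributes +120.2 cm⁴
Total I = 352.2 cm⁴.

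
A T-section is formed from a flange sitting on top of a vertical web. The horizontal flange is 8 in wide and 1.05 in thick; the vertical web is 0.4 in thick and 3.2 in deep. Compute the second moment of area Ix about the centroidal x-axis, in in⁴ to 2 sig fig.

Break the section into simple shapes (no overlaps), measuring from the bottom-left corner of the bounding box.
Flange: 8 × 1.05, A = 8.4 in², y = 3.725 in, Ī = 0.7718 in⁴.
Web: 0.4 × 3.2, A = 1.28 in², y = 1.6 in, Ī = 1.092 in⁴.
Centroid: ȳ = ΣA·y / ΣA = 3.444 in.
Transfer each piece to the centroidal x-axis using Ī + A·d² with d = y − 3.444:
  flange: d = 0.281 in → contributes +1.435 in⁴
  web: d = -1.844 in → contributes +5.445 in⁴
Total I = 6.88 in⁴.

Ix ≈ 6.9 in⁴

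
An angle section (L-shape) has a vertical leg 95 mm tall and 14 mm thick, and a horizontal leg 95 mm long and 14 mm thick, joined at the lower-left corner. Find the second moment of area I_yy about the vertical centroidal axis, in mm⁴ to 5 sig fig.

I_yy ≈ 2.0228 × 10⁶ mm⁴

Break the section into simple shapes (no overlaps), measuring from the bottom-left corner of the bounding box.
Vertical leg: 14 × 95, A = 1 330 mm², x = 7 mm, Ī = 21723.33 mm⁴.
Horizontal leg (remainder): 81 × 14, A = 1 134 mm², x = 54.5 mm, Ī = 620014.5 mm⁴.
Centroid: x̄ = ΣA·x / ΣA = 28.8608 mm.
Transfer each piece to the vertical centroidal axis using Ī + A·d² with d = x − 28.8608:
  vertical leg: d = -21.8608 mm → contributes +657322.9 mm⁴
  horizontal leg (remainder): d = 25.6392 mm → contributes +1 365 471 mm⁴
Total I = 2 022 794 mm⁴.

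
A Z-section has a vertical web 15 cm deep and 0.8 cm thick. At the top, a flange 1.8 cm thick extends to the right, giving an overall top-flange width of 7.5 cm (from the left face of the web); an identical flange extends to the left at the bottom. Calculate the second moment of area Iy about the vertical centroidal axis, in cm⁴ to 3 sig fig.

Break the section into simple shapes (no overlaps), measuring from the bottom-left corner of the bounding box.
Web: 0.8 × 15, A = 12 cm², x = 7.1 cm, Ī = 0.64 cm⁴.
Top flange (beyond web): 6.7 × 1.8, A = 12.06 cm², x = 10.85 cm, Ī = 45.114 cm⁴.
Bottom flange (beyond web): 6.7 × 1.8, A = 12.06 cm², x = 3.35 cm, Ī = 45.114 cm⁴.
Centroid: x̄ = ΣA·x / ΣA = 7.1 cm.
Transfer each piece to the vertical centroidal axis using Ī + A·d² with d = x − 7.1:
  web: d = 0 cm → contributes +0.64 cm⁴
  top flange (beyond web): d = 3.75 cm → contributes +214.71 cm⁴
  bottom flange (beyond web): d = -3.75 cm → contributes +214.71 cm⁴
Total I = 430.06 cm⁴.

Iy ≈ 430 cm⁴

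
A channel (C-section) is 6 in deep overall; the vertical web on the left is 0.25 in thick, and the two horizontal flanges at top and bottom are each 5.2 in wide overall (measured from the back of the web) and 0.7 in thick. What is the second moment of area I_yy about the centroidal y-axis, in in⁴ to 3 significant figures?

Decompose the section into non-overlapping parts with the origin at the bottom-left of its bounding rectangle.
Web: 0.25 × 6, A = 1.5 in², x = 0.125 in, Ī = 0.0078125 in⁴.
Top flange (beyond web): 4.95 × 0.7, A = 3.465 in², x = 2.725 in, Ī = 7.0751 in⁴.
Bottom flange (beyond web): 4.95 × 0.7, A = 3.465 in², x = 2.725 in, Ī = 7.0751 in⁴.
Centroid: x̄ = ΣA·x / ΣA = 2.2624 in.
Transfer each piece to the centroidal y-axis using Ī + A·d² with d = x − 2.2624:
  web: d = -2.1374 in → contributes +6.8603 in⁴
  top flange (beyond web): d = 0.46263 in → contributes +7.8167 in⁴
  bottom flange (beyond web): d = 0.46263 in → contributes +7.8167 in⁴
Total I = 22.494 in⁴.

I_yy ≈ 22.5 in⁴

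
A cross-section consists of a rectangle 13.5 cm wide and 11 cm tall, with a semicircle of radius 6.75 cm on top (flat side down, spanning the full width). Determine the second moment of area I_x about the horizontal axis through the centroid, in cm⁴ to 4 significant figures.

I_x ≈ 5104 cm⁴

Decompose the section into non-overlapping parts with the origin at the bottom-left of its bounding rectangle.
Rectangular body: 13.5 × 11, A = 148.5 cm², y = 5.5 cm, Ī = 1497.38 cm⁴.
Semicircular cap: semicircle r = 6.75, A = 71.5694 cm², y = 13.8648 cm, Ī = 227.849 cm⁴.
Centroid: ȳ = ΣA·y / ΣA = 8.22034 cm.
Transfer each piece to the horizontal axis through the centroid using Ī + A·d² with d = y − 8.22034:
  rectangular body: d = -2.72034 cm → contributes +2596.31 cm⁴
  semicircular cap: d = 5.64445 cm → contributes +2508.04 cm⁴
Total I = 5104.35 cm⁴.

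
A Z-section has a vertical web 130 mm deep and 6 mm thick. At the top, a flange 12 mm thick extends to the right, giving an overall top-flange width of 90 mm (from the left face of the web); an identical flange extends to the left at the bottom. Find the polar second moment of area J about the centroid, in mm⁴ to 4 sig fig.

J ≈ 1.341 × 10⁷ mm⁴

Decompose the section into non-overlapping parts with the origin at the bottom-left of its bounding rectangle.
Web: 6 × 130, A = 780 mm², y = 65 mm, Ī = 1 098 500 mm⁴.
Top flange (beyond web): 84 × 12, A = 1 008 mm², y = 124 mm, Ī = 12 096 mm⁴.
Bottom flange (beyond web): 84 × 12, A = 1 008 mm², y = 6 mm, Ī = 12 096 mm⁴.
Centroid: ȳ = ΣA·y / ΣA = 65 mm.
Transfer each piece to the centroidal x-axis using Ī + A·d² with d = y − 65:
  web: d = 0 mm → contributes +1 098 500 mm⁴
  top flange (beyond web): d = 59 mm → contributes +3 520 944 mm⁴
  bottom flange (beyond web): d = -59 mm → contributes +3 520 944 mm⁴
Total I = 8 140 388 mm⁴.
For the y-axis: x̄ = 87 mm.
Repeating about the centroidal y-axis gives I_y = 5 270 148 mm⁴.
Polar second moment: J = I_x + I_y = 13 410 536 mm⁴.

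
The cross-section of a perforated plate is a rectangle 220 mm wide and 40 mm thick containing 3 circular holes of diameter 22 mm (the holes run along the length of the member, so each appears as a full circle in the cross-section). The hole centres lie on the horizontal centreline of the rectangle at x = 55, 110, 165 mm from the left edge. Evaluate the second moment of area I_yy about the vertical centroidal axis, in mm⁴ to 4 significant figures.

Break the section into simple shapes (no overlaps), measuring from the bottom-left corner of the bounding box.
Plate: 220 × 40, A = 8 800 mm², x = 110 mm, Ī = 35 493 333 mm⁴.
Hole 1 (subtracted): ⌀22, A = 380.133 mm², x = 55 mm, Ī = 11 499 mm⁴.
Hole 2 (subtracted): ⌀22, A = 380.133 mm², x = 110 mm, Ī = 11 499 mm⁴.
Hole 3 (subtracted): ⌀22, A = 380.133 mm², x = 165 mm, Ī = 11 499 mm⁴.
By symmetry the centroid is at mid-width, x̄ = 110 mm.
Transfer each piece to the vertical centroidal axis using Ī + A·d² with d = x − 110:
  plate: d = 0 mm → contributes +35 493 333 mm⁴
  hole 1: d = -55 mm → contributes −1 161 400 mm⁴
  hole 2: d = 0 mm → contributes −11 499 mm⁴
  hole 3: d = 55 mm → contributes −1 161 400 mm⁴
Total I = 33 159 033 mm⁴.

I_yy ≈ 3.316 × 10⁷ mm⁴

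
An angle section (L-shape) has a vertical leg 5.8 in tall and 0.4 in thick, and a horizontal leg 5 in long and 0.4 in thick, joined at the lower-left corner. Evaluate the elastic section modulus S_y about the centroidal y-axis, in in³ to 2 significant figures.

S_y ≈ 2.6 in³

Decompose the section into non-overlapping parts with the origin at the bottom-left of its bounding rectangle.
Vertical leg: 0.4 × 5.8, A = 2.32 in², x = 0.2 in, Ī = 0.03093 in⁴.
Horizontal leg (remainder): 4.6 × 0.4, A = 1.84 in², x = 2.7 in, Ī = 3.245 in⁴.
Centroid: x̄ = ΣA·x / ΣA = 1.306 in.
Transfer each piece to the centroidal y-axis using Ī + A·d² with d = x − 1.306:
  vertical leg: d = -1.106 in → contributes +2.868 in⁴
  horizontal leg (remainder): d = 1.394 in → contributes +6.821 in⁴
Total I = 9.689 in⁴.
Extreme fibre distance c = 3.694 in; S = I/c = 2.623 in³.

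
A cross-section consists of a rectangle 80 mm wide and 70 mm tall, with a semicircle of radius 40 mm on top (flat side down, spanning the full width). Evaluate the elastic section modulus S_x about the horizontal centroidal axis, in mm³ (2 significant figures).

Break the section into simple shapes (no overlaps), measuring from the bottom-left corner of the bounding box.
Rectangular body: 80 × 70, A = 5 600 mm², y = 35 mm, Ī = 2 286 667 mm⁴.
Semicircular cap: semicircle r = 40, A = 2 513 mm², y = 86.98 mm, Ī = 280 978 mm⁴.
Centroid: ȳ = ΣA·y / ΣA = 51.1 mm.
Transfer each piece to the horizontal centroidal axis using Ī + A·d² with d = y − 51.1:
  rectangular body: d = -16.1 mm → contributes +3 738 410 mm⁴
  semicircular cap: d = 35.88 mm → contributes +3 515 709 mm⁴
Total I = 7 254 119 mm⁴.
Extreme fibre distance c = 58.9 mm; S = I/c = 123 162 mm³.

S_x ≈ 1.2 × 10⁵ mm³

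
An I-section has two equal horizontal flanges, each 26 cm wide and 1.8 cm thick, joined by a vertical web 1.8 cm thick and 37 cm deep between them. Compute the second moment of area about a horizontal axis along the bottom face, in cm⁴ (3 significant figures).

I_base ≈ 1.09 × 10⁵ cm⁴

Break the section into simple shapes (no overlaps), measuring from the bottom-left corner of the bounding box.
Bottom flange: 26 × 1.8, A = 46.8 cm², y = 0.9 cm, Ī = 12.636 cm⁴.
Web: 1.8 × 37, A = 66.6 cm², y = 20.3 cm, Ī = 7 598 cm⁴.
Top flange: 26 × 1.8, A = 46.8 cm², y = 39.7 cm, Ī = 12.636 cm⁴.
Transfer each piece to the bottom edge using Ī + A·d² with d = y − 0:
  bottom flange: d = 0.9 cm → contributes +50.544 cm⁴
  web: d = 20.3 cm → contributes +35 043 cm⁴
  top flange: d = 39.7 cm → contributes +73 774 cm⁴
Total I = 108 867 cm⁴.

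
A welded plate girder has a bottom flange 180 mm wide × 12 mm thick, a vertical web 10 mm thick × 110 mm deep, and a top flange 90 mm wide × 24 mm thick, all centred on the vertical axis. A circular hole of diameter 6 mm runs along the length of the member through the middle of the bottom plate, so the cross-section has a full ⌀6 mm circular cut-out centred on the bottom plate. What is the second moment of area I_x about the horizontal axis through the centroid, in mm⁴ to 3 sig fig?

Decompose the section into non-overlapping parts with the origin at the bottom-left of its bounding rectangle.
Bottom plate: 180 × 12, A = 2 160 mm², y = 6 mm, Ī = 25 920 mm⁴.
Web plate: 10 × 110, A = 1 100 mm², y = 67 mm, Ī = 1 109 167 mm⁴.
Top plate: 90 × 24, A = 2 160 mm², y = 134 mm, Ī = 103 680 mm⁴.
Hole (subtracted): ⌀6, A = 28.274 mm², y = 6 mm, Ī = 63.617 mm⁴.
Centroid: ȳ = ΣA·y / ΣA = 69.724 mm.
Transfer each piece to the horizontal axis through the centroid using Ī + A·d² with d = y − 69.724:
  bottom plate: d = -63.724 mm → contributes +8 797 017 mm⁴
  web plate: d = -2.7236 mm → contributes +1 117 326 mm⁴
  top plate: d = 64.276 mm → contributes +9 027 633 mm⁴
  hole: d = -63.724 mm → contributes −114 877 mm⁴
Total I = 18 827 099 mm⁴.

I_x ≈ 1.88 × 10⁷ mm⁴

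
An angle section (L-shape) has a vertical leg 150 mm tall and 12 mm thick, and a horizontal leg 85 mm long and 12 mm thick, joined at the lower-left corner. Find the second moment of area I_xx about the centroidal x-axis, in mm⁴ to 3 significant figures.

Break the section into simple shapes (no overlaps), measuring from the bottom-left corner of the bounding box.
Vertical leg: 12 × 150, A = 1 800 mm², y = 75 mm, Ī = 3 375 000 mm⁴.
Horizontal leg (remainder): 73 × 12, A = 876 mm², y = 6 mm, Ī = 10 512 mm⁴.
Centroid: ȳ = ΣA·y / ΣA = 52.413 mm.
Transfer each piece to the centroidal x-axis using Ī + A·d² with d = y − 52.413:
  vertical leg: d = 22.587 mm → contributes +4 293 347 mm⁴
  horizontal leg (remainder): d = -46.413 mm → contributes +1 897 526 mm⁴
Total I = 6 190 873 mm⁴.

I_xx ≈ 6.19 × 10⁶ mm⁴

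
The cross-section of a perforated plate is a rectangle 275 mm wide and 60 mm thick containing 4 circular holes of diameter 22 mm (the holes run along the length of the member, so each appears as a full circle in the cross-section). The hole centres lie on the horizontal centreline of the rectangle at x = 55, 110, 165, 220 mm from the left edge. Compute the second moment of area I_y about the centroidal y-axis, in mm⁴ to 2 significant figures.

Treat the section as a set of non-overlapping primitives; coordinates are from the bounding-box lower-left.
Plate: 275 × 60, A = 16 500 mm², x = 137.5 mm, Ī = 103 984 375 mm⁴.
Hole 1 (subtracted): ⌀22, A = 380.1 mm², x = 55 mm, Ī = 11 499 mm⁴.
Hole 2 (subtracted): ⌀22, A = 380.1 mm², x = 110 mm, Ī = 11 499 mm⁴.
Hole 3 (subtracted): ⌀22, A = 380.1 mm², x = 165 mm, Ī = 11 499 mm⁴.
Hole 4 (subtracted): ⌀22, A = 380.1 mm², x = 220 mm, Ī = 11 499 mm⁴.
By symmetry the centroid is at mid-width, x̄ = 137.5 mm.
Transfer each piece to the centroidal y-axis using Ī + A·d² with d = x − 137.5:
  plate: d = 0 mm → contributes +103 984 375 mm⁴
  hole 1: d = -82.5 mm → contributes −2 598 777 mm⁴
  hole 2: d = -27.5 mm → contributes −298 974 mm⁴
  hole 3: d = 27.5 mm → contributes −298 974 mm⁴
  hole 4: d = 82.5 mm → contributes −2 598 777 mm⁴
Total I = 98 188 872 mm⁴.

I_y ≈ 9.8 × 10⁷ mm⁴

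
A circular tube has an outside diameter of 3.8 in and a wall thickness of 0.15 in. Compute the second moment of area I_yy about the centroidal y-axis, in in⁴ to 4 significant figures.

Treat the section as a set of non-overlapping primitives; coordinates are from the bounding-box lower-left.
Outer circle: ⌀3.8, A = 11.3411 in², x = 1.9 in, Ī = 10.2354 in⁴.
Bore (subtracted): ⌀3.5, A = 9.62113 in², x = 1.9 in, Ī = 7.36618 in⁴.
By symmetry the centroid is at mid-width, x̄ = 1.9 in.
All pieces are centred on the centroidal y-axis, so I = ΣĪ (holes subtracted) = 2.86921 in⁴.

I_yy ≈ 2.869 in⁴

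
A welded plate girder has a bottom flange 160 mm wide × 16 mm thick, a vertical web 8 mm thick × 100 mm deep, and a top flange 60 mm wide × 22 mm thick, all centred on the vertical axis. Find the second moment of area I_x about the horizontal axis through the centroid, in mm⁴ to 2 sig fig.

I_x ≈ 1.3 × 10⁷ mm⁴

Split into non-overlapping primitives; take the origin at the lower-left of the bounding box.
Bottom plate: 160 × 16, A = 2 560 mm², y = 8 mm, Ī = 54 613 mm⁴.
Web plate: 8 × 100, A = 800 mm², y = 66 mm, Ī = 666 667 mm⁴.
Top plate: 60 × 22, A = 1 320 mm², y = 127 mm, Ī = 53 240 mm⁴.
Centroid: ȳ = ΣA·y / ΣA = 51.48 mm.
Transfer each piece to the horizontal axis through the centroid using Ī + A·d² with d = y − 51.48:
  bottom plate: d = -43.48 mm → contributes +4 894 016 mm⁴
  web plate: d = 14.52 mm → contributes +835 363 mm⁴
  top plate: d = 75.52 mm → contributes +7 581 830 mm⁴
Total I = 13 311 208 mm⁴.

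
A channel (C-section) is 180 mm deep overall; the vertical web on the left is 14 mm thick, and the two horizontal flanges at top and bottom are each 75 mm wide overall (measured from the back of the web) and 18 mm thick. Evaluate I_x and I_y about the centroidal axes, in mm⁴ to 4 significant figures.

Break the section into simple shapes (no overlaps), measuring from the bottom-left corner of the bounding box.
Web: 14 × 180, A = 2 520 mm², y = 90 mm, Ī = 6 804 000 mm⁴.
Top flange (beyond web): 61 × 18, A = 1 098 mm², y = 171 mm, Ī = 29 646 mm⁴.
Bottom flange (beyond web): 61 × 18, A = 1 098 mm², y = 9 mm, Ī = 29 646 mm⁴.
By symmetry the centroid is at mid-height, ȳ = 90 mm.
Transfer each piece to the centroidal x-axis using Ī + A·d² with d = y − 90:
  web: d = 0 mm → contributes +6 804 000 mm⁴
  top flange (beyond web): d = 81 mm → contributes +7 233 624 mm⁴
  bottom flange (beyond web): d = -81 mm → contributes +7 233 624 mm⁴
Total I = 21 271 248 mm⁴.
For the y-axis: x̄ = 24.4618 mm.
Repeating about the centroidal y-axis gives I_y = 2 372 246 mm⁴.

I_x ≈ 2.127 × 10⁷ mm⁴, I_y ≈ 2.372 × 10⁶ mm⁴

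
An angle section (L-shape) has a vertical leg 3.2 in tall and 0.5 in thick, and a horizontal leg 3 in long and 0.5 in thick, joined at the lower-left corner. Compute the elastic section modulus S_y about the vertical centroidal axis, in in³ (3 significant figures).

S_y ≈ 1.08 in³

Treat the section as a set of non-overlapping primitives; coordinates are from the bounding-box lower-left.
Vertical leg: 0.5 × 3.2, A = 1.6 in², x = 0.25 in, Ī = 0.033333 in⁴.
Horizontal leg (remainder): 2.5 × 0.5, A = 1.25 in², x = 1.75 in, Ī = 0.65104 in⁴.
Centroid: x̄ = ΣA·x / ΣA = 0.90789 in.
Transfer each piece to the vertical centroidal axis using Ī + A·d² with d = x − 0.90789:
  vertical leg: d = -0.65789 in → contributes +0.72585 in⁴
  horizontal leg (remainder): d = 0.84211 in → contributes +1.5375 in⁴
Total I = 2.2633 in⁴.
Extreme fibre distance c = 2.0921 in; S = I/c = 1.0818 in³.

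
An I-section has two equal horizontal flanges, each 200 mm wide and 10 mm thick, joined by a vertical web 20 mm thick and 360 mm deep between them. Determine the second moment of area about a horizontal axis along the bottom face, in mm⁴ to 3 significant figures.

Split into non-overlapping primitives; take the origin at the lower-left of the bounding box.
Bottom flange: 200 × 10, A = 2 000 mm², y = 5 mm, Ī = 16 667 mm⁴.
Web: 20 × 360, A = 7 200 mm², y = 190 mm, Ī = 77 760 000 mm⁴.
Top flange: 200 × 10, A = 2 000 mm², y = 375 mm, Ī = 16 667 mm⁴.
Transfer each piece to the bottom edge using Ī + A·d² with d = y − 0:
  bottom flange: d = 5 mm → contributes +66 667 mm⁴
  web: d = 190 mm → contributes +337 680 000 mm⁴
  top flange: d = 375 mm → contributes +281 266 667 mm⁴
Total I = 619 013 333 mm⁴.

I_base ≈ 6.19 × 10⁸ mm⁴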